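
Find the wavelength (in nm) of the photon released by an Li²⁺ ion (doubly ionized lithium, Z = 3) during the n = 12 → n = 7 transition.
752.03354 nm

First, find the transition energy using E_n = -13.6057 Z² / n² eV:
E_12 = -13.6057 × 3² / 12² = -0.850356250 eV
E_7 = -13.6057 × 3² / 7² = -2.499006122 eV

Photon energy: |ΔE| = |E_7 - E_12| = 1.648649872 eV

Convert to wavelength using E = hc/λ with hc = 1239.84 eV·nm:
λ = hc/E = 1239.84 eV·nm / 1.648649872 eV
λ = 752.03354 nm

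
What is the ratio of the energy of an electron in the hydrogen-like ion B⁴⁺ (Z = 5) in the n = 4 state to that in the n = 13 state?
10.5625

Using E_n = -13.6057 Z² / n² eV with Z = 5:

E_4 = -13.6057 × 5² / 4² = -340.1425 / 16 = -21.258906250 eV
E_13 = -13.6057 × 5² / 13² = -340.1425 / 169 = -2.012677515 eV

The ratio is:
E_4/E_13 = (-21.258906250) / (-2.012677515)
E_4/E_13 = (-340.1425/16) / (-340.1425/169)
E_4/E_13 = 169/16
E_4/E_13 = 10.5625
(Note: the Z² factors cancel in the ratio.)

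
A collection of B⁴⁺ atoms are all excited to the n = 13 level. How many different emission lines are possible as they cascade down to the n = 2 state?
66

The electron can occupy levels n = 2, 3, ..., 13 during de-excitation — that is m = 13 - 2 + 1 = 12 distinct levels.

The number of distinct spectral lines equals the number of ways to choose 2 of these m levels (each pair gives one possible emission transition):

Number of lines = m(m-1)/2 = 12×11/2 = 66

These correspond to all possible transitions between the 12 levels:
13 → 12, 13 → 11, 13 → 10, 13 → 9, 13 → 8, 13 → 7, 13 → 6, 13 → 5...

Each transition produces a photon with a unique energy (and thus wavelength). This count does not depend on Z.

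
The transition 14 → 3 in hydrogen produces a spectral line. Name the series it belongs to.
Paschen series

The spectral series in hydrogen are named based on the final (lower) energy level:
- Lyman series: n_final = 1 (ultraviolet)
- Balmer series: n_final = 2 (visible/near-UV)
- Paschen series: n_final = 3 (infrared)
- Brackett series: n_final = 4 (infrared)
- Pfund series: n_final = 5 (far infrared)

Since this transition ends at n = 3, it belongs to the Paschen series.

For reference, this 14 → 3 line has photon energy
ΔE = 13.6057 eV × (1/3² - 1/14²) = 1.442327608 eV,
corresponding to wavelength λ = hc/ΔE = 1239.84 eV·nm / 1.442327608 eV = 859.61053 nm in the infrared region.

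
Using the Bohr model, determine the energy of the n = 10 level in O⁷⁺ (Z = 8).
-8.71 eV

For hydrogen-like ions, the energy levels scale with Z²:
E_n = -13.6057 Z² / n² eV

For O⁷⁺ (Z = 8) at n = 10:
E_10 = -13.6057 × 8² / 10²
E_10 = -13.6057 × 64 / 100
E_10 = -870.7648 / 100
E_10 = -8.71 eV

The energy is 64 times more negative than hydrogen at the same n due to the stronger nuclear charge.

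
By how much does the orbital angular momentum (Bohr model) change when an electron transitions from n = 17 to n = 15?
2.1091e-34 J·s (or 2ℏ)

In the Bohr model, L_n = nℏ where ℏ = 1.054572e-34 J·s.

L_17 = 17ℏ = 1.792772e-33 J·s
L_15 = 15ℏ = 1.581858e-33 J·s

ΔL = L_17 - L_15 = (17 - 15)ℏ = 2ℏ
ΔL = 2 × 1.054572e-34 J·s = 2.1091e-34 J·s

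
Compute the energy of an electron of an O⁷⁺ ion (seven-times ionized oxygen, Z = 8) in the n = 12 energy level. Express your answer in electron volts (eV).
-6.047 eV

The energy levels of a hydrogen-like atom are given by:
E_n = -13.6057 Z² / n² eV  (with Z = 8 for O⁷⁺)

For n = 12:
E_12 = -13.6057 × 8² / 12²
E_12 = -13.6057 × 64 / 144
E_12 = -6.047 eV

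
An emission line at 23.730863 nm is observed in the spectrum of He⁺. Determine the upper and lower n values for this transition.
n = 5 → n = 1

First, find the photon energy from the wavelength (hc = 1239.84 eV·nm):
E = hc/λ = 1239.84 eV·nm / 23.730863 nm = 52.245888 eV

The energy levels of He⁺ satisfy E_n = -13.6057 × 2² / n² eV, so an emission n_i → n_f releases
ΔE = 13.6057 × 2² × (1/n_f² − 1/n_i²) eV.

Setting ΔE equal to the photon energy:
1/n_f² − 1/n_i² = 52.245888 / (13.6057 × 2²) = 0.96000000

Since 1/n_i² must be positive, we need 1/n_f² > 0.96000000, i.e. n_f ≤ 1. For each allowed n_f, solve n_i = (1/n_f² − 0.96000000)^(−1/2) and check whether it is a whole number:
  n_f = 1: 1/n_i² = 1.00000000 − 0.96000000 = 0.04000000 → n_i = 5.000  → integer, n_i = 5 ✓

Only n_f = 1 gives an integer upper level, n_i = 5.

The transition is from n = 5 to n = 1 (emission).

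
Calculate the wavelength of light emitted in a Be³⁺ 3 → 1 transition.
6.4073 nm

First, find the transition energy using E_n = -13.6057 Z² / n² eV:
E_3 = -13.6057 × 4² / 3² = -24.187911 eV
E_1 = -13.6057 × 4² / 1² = -217.691200 eV

Photon energy: |ΔE| = |E_1 - E_3| = 193.503289 eV

Convert to wavelength using E = hc/λ with hc = 1239.84 eV·nm:
λ = hc/E = 1239.84 eV·nm / 193.503289 eV
λ = 6.4073 nm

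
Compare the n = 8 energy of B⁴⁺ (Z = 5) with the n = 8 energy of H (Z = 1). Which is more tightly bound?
B⁴⁺ at n = 8 (E = -5.315 eV)

Using E_n = -13.6057 Z² / n² eV:

B⁴⁺ (Z = 5) at n = 8:
E = -13.6057 × 5² / 8² = -13.6057 × 25 / 64 = -5.314727 eV

H (Z = 1) at n = 8:
E = -13.6057 × 1² / 8² = -13.6057 × 1 / 64 = -0.212589 eV

Since -5.314727 eV < -0.212589 eV,
B⁴⁺ at n = 8 is more tightly bound (requires more energy to ionize).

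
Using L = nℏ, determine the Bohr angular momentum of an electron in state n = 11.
1.16e-33 J·s (or 11ℏ)

In the Bohr model, angular momentum is quantized:
L = nℏ

where ℏ = h/(2π) = 1.0546e-34 J·s

For n = 11:
L = 11 × 1.0546e-34 J·s
L = 1.16e-33 J·s

This can also be written as L = 11ℏ.
The angular momentum is an integer multiple of the reduced Planck constant.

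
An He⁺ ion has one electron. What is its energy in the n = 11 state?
-0.4498 eV

For hydrogen-like ions, the energy levels scale with Z²:
E_n = -13.6057 Z² / n² eV

For He⁺ (Z = 2) at n = 11:
E_11 = -13.6057 × 2² / 11²
E_11 = -13.6057 × 4 / 121
E_11 = -54.4228 / 121
E_11 = -0.4498 eV

The energy is 4 times more negative than hydrogen at the same n due to the stronger nuclear charge.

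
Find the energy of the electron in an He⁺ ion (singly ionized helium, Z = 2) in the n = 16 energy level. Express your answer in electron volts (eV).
-0.2126 eV

The energy levels of a hydrogen-like atom are given by:
E_n = -13.6057 Z² / n² eV  (with Z = 2 for He⁺)

For n = 16:
E_16 = -13.6057 × 2² / 16²
E_16 = -13.6057 × 4 / 256
E_16 = -0.2126 eV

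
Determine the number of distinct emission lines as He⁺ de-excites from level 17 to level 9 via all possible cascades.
36

The electron can occupy levels n = 9, 10, ..., 17 during de-excitation — that is m = 17 - 9 + 1 = 9 distinct levels.

The number of distinct spectral lines equals the number of ways to choose 2 of these m levels (each pair gives one possible emission transition):

Number of lines = m(m-1)/2 = 9×8/2 = 36

These correspond to all possible transitions between the 9 levels:
17 → 16, 17 → 15, 17 → 14, 17 → 13, 17 → 12, 17 → 11, 17 → 10, 17 → 9...

Each transition produces a photon with a unique energy (and thus wavelength). This count does not depend on Z.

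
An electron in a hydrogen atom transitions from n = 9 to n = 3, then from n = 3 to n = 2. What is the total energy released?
3.233 eV

The energy levels of hydrogen are E_n = -13.6057 / n² eV.

First transition (9 → 3):
ΔE₁ = |E_3 - E_9|
ΔE₁ = |-1.511744444 - (-0.167971605)| = 1.343773 eV

Second transition (3 → 2):
ΔE₂ = |E_2 - E_3|
ΔE₂ = |-3.401425000 - (-1.511744444)| = 1.889681 eV

Total energy released:
E_total = ΔE₁ + ΔE₂ = 1.343773 + 1.889681 = 3.233 eV

Note: This equals the direct transition 9 → 2: 3.233 eV ✓
Energy is conserved regardless of the path taken.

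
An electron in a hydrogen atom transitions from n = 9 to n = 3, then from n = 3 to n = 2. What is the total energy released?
3.2335 eV

The energy levels of hydrogen are E_n = -13.6057 / n² eV.

First transition (9 → 3):
ΔE₁ = |E_3 - E_9|
ΔE₁ = |-1.5117444444 - (-0.1679716049)| = 1.3437728 eV

Second transition (3 → 2):
ΔE₂ = |E_2 - E_3|
ΔE₂ = |-3.4014250000 - (-1.5117444444)| = 1.8896806 eV

Total energy released:
E_total = ΔE₁ + ΔE₂ = 1.3437728 + 1.8896806 = 3.2335 eV

Note: This equals the direct transition 9 → 2: 3.2335 eV ✓
Energy is conserved regardless of the path taken.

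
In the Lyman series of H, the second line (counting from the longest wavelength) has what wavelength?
102.52 nm

The lines of a series are numbered from the longest wavelength (smallest ΔE) outward; the second line is the transition from n = n_f + 2 to n_f.
The Lyman series has all transitions ending at n_f = 1.

For H, the second line (β-line) is the jump from n = 3 to n = 1:
E_3 = -13.6057 / 3² = -1.51174 eV
E_1 = -13.6057 / 1² = -13.60570 eV
ΔE = E_3 - E_1 = 12.09396 eV

λ = hc/E = 1239.84 eV·nm / 12.09396 eV
λ = 102.52 nm

This is the β-line of the Lyman series in H.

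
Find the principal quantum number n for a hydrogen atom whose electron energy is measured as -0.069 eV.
n = 14

The exact energy levels follow E_n = -13.6057 eV / n².

The measured value (-0.069 eV) is reported to only 2 significant figures, so we must test candidate n values and see which one matches to that precision.

Candidate energies:
  n = 12:  E = -13.6057/12² = -0.09448 eV
  n = 13:  E = -13.6057/13² = -0.08051 eV
  n = 14:  E = -13.6057/14² = -0.06942 eV  ← matches
  n = 15:  E = -13.6057/15² = -0.06047 eV
  n = 16:  E = -13.6057/16² = -0.05315 eV

Checking against the measurement of -0.069 eV (2 sig figs), only n = 14 agrees:
E_14 = -0.06942 eV, which rounds to -0.069 eV ✓

Therefore n = 14.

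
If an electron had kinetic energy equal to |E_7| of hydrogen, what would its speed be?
3.125e+05 m/s (or 0.104% of c)

The binding energy at n = 7 for hydrogen is:
E_7 = -13.6057/7² = -0.2776673 eV
|E_7| = 0.2776673 eV

Convert to Joules:
KE = 0.2776673 eV × (1.602177 × 10⁻¹⁹ J/eV) = 4.44872e-20 J

Using KE = ½mv²:
v = √(2·KE/m_e)
v = √(2 × 4.44872e-20 J / 9.10938 × 10⁻³¹ kg)
v = 3.125e+05 m/s

This is approximately 0.104% the speed of light.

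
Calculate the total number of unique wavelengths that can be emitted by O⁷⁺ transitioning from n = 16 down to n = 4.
78

The electron can occupy levels n = 4, 5, ..., 16 during de-excitation — that is m = 16 - 4 + 1 = 13 distinct levels.

The number of distinct spectral lines equals the number of ways to choose 2 of these m levels (each pair gives one possible emission transition):

Number of lines = m(m-1)/2 = 13×12/2 = 78

These correspond to all possible transitions between the 13 levels:
16 → 15, 16 → 14, 16 → 13, 16 → 12, 16 → 11, 16 → 10, 16 → 9, 16 → 8...

Each transition produces a photon with a unique energy (and thus wavelength). This count does not depend on Z.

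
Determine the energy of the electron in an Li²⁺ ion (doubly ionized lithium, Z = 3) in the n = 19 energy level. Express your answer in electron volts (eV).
-0.339 eV

The energy levels of a hydrogen-like atom are given by:
E_n = -13.6057 Z² / n² eV  (with Z = 3 for Li²⁺)

For n = 19:
E_19 = -13.6057 × 3² / 19²
E_19 = -13.6057 × 9 / 361
E_19 = -0.339 eV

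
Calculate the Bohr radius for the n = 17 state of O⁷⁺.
1.9117 nm (or 19.1165 Å)

The Bohr radius formula is:
r_n = n² a₀ / Z

where a₀ = 0.0529177 nm is the Bohr radius.

For O⁷⁺ (Z = 8) at n = 17:
r_17 = 17² × 0.0529177 nm / 8
r_17 = 289 × 0.0529177 nm / 8
r_17 = 15.29322 nm / 8
r_17 = 1.9117 nm

The electron orbits at approximately 1.9117 nm from the nucleus.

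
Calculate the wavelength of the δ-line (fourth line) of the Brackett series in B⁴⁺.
77.7613 nm

The lines of a series are numbered from the longest wavelength (smallest ΔE) outward; the fourth line is the transition from n = n_f + 4 to n_f.
The Brackett series has all transitions ending at n_f = 4.

For B⁴⁺ (Z = 5), the fourth line (δ-line) is the jump from n = 8 to n = 4:
E_8 = -13.6057 × 5² / 8² = -5.314727 eV
E_4 = -13.6057 × 5² / 4² = -21.258906 eV
ΔE = E_8 - E_4 = 15.944179 eV

λ = hc/E = 1239.84 eV·nm / 15.944179 eV
λ = 77.7613 nm

This is the δ-line of the Brackett series in B⁴⁺.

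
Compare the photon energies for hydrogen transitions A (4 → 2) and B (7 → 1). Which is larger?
7 → 1

Calculate the energy for each transition:

Transition 4 → 2:
ΔE₁ = |E_2 - E_4| = |-13.6057/2² - (-13.6057/4²)|
ΔE₁ = |-3.401425000 - (-0.850356250)| = 2.551069 eV

Transition 7 → 1:
ΔE₂ = |E_1 - E_7| = |-13.6057/1² - (-13.6057/7²)|
ΔE₂ = |-13.605700000 - (-0.277667347)| = 13.328033 eV

Since 13.328033 eV > 2.551069 eV, the transition 7 → 1 emits the more energetic photon.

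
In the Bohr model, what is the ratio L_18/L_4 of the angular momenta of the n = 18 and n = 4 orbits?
4.5000

In the Bohr model, L_n = nℏ, so the ratio is purely the ratio of quantum numbers:

L_18/L_4 = 18ℏ / 4ℏ = 18/4 = 4.5000

The angular momentum scales linearly with n.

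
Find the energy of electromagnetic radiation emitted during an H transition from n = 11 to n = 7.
0.16522 eV

The energy levels are E_n = -13.6057 eV / n².

Energy at n = 11: E_11 = -13.6057 / 11² = -0.11244380 eV
Energy at n = 7: E_7 = -13.6057 / 7² = -0.27766735 eV

For emission (electron falling to lower state), the photon energy is:
E_photon = E_11 - E_7 = |-0.11244380 - (-0.27766735)|
E_photon = 0.16522 eV

This energy is carried away by the emitted photon.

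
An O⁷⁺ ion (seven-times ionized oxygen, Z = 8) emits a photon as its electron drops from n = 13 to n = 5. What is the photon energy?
29.67814 eV

The energy levels are E_n = -13.6057 Z² eV / n².

Energy at n = 13: E_13 = -13.6057 × 8² / 13² = -5.15245444 eV
Energy at n = 5: E_5 = -13.6057 × 8² / 5² = -34.83059200 eV

For emission (electron falling to lower state), the photon energy is:
E_photon = E_13 - E_5 = |-5.15245444 - (-34.83059200)|
E_photon = 29.67814 eV

This energy is carried away by the emitted photon.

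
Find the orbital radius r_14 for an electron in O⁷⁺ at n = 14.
1.2965 nm (or 12.9648 Å)

The Bohr radius formula is:
r_n = n² a₀ / Z

where a₀ = 0.0529177 nm is the Bohr radius.

For O⁷⁺ (Z = 8) at n = 14:
r_14 = 14² × 0.0529177 nm / 8
r_14 = 196 × 0.0529177 nm / 8
r_14 = 10.37187 nm / 8
r_14 = 1.2965 nm

The electron orbits at approximately 1.2965 nm from the nucleus.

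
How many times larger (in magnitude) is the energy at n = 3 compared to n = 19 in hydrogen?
40.11

Using E_n = -13.6057 Z² / n² eV with Z = 1:

E_3 = -13.6057 / 3² = -13.6057 / 9 = -1.51174444 eV
E_19 = -13.6057 / 19² = -13.6057 / 361 = -0.03768892 eV

The ratio is:
E_3/E_19 = (-1.51174444) / (-0.03768892)
E_3/E_19 = (-13.6057/9) / (-13.6057/361)
E_3/E_19 = 361/9
E_3/E_19 = 40.11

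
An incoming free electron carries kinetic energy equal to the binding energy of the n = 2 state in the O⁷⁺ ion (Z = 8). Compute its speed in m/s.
8.751e+06 m/s (or 2.91894% of c)

The binding energy at n = 2 for O⁷⁺ is:
E_2 = -13.6057 × 8²/2² = -217.6912000 eV
|E_2| = 217.6912000 eV

Convert to Joules:
KE = 217.6912000 eV × (1.602177 × 10⁻¹⁹ J/eV) = 3.48780e-17 J

Using KE = ½mv²:
v = √(2·KE/m_e)
v = √(2 × 3.48780e-17 J / 9.10938 × 10⁻³¹ kg)
v = 8.751e+06 m/s

This is approximately 2.91894% the speed of light.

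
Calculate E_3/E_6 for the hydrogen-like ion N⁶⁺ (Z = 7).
4.000

Using E_n = -13.6057 Z² / n² eV with Z = 7:

E_3 = -13.6057 × 7² / 3² = -666.6793 / 9 = -74.075477778 eV
E_6 = -13.6057 × 7² / 6² = -666.6793 / 36 = -18.518869444 eV

The ratio is:
E_3/E_6 = (-74.075477778) / (-18.518869444)
E_3/E_6 = (-666.6793/9) / (-666.6793/36)
E_3/E_6 = 36/9
E_3/E_6 = 4.000
(Note: the Z² factors cancel in the ratio.)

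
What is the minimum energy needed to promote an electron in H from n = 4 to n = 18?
0.8084 eV

The energy levels of a hydrogen-like atom are E_n = -13.6057 eV / n².

Energy at n = 4: E_4 = -13.6057 / 4² = -0.8503563 eV
Energy at n = 18: E_18 = -13.6057 / 18² = -0.0419929 eV

The excitation energy is the difference:
ΔE = E_18 - E_4
ΔE = -0.0419929 - (-0.8503563)
ΔE = 0.8084 eV

Since this is positive, energy must be absorbed (photon absorption).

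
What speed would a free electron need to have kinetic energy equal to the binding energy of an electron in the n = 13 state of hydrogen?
1.68e+05 m/s (or 0.06% of c)

The binding energy at n = 13 for hydrogen is:
E_13 = -13.6057/13² = -0.0805071 eV
|E_13| = 0.0805071 eV

Convert to Joules:
KE = 0.0805071 eV × (1.602177 × 10⁻¹⁹ J/eV) = 1.2899e-20 J

Using KE = ½mv²:
v = √(2·KE/m_e)
v = √(2 × 1.2899e-20 J / 9.10938 × 10⁻³¹ kg)
v = 1.68e+05 m/s

This is approximately 0.06% the speed of light.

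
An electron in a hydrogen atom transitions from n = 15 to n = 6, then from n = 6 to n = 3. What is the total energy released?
1.45 eV

The energy levels of hydrogen are E_n = -13.6057 / n² eV.

First transition (15 → 6):
ΔE₁ = |E_6 - E_15|
ΔE₁ = |-0.37793611 - (-0.06046978)| = 0.31747 eV

Second transition (6 → 3):
ΔE₂ = |E_3 - E_6|
ΔE₂ = |-1.51174444 - (-0.37793611)| = 1.13381 eV

Total energy released:
E_total = ΔE₁ + ΔE₂ = 0.31747 + 1.13381 = 1.45 eV

Note: This equals the direct transition 15 → 3: 1.45 eV ✓
Energy is conserved regardless of the path taken.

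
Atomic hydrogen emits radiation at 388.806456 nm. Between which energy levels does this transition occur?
n = 8 → n = 2

First, find the photon energy from the wavelength (hc = 1239.84 eV·nm):
E = hc/λ = 1239.84 eV·nm / 388.806456 nm = 3.1888359 eV

The energy levels of hydrogen satisfy E_n = -13.6057 / n² eV, so an emission n_i → n_f releases
ΔE = 13.6057 × (1/n_f² − 1/n_i²) eV.

Setting ΔE equal to the photon energy:
1/n_f² − 1/n_i² = 3.1888359 / 13.6057 = 0.23437500

Since 1/n_i² must be positive, we need 1/n_f² > 0.23437500, i.e. n_f ≤ 2. For each allowed n_f, solve n_i = (1/n_f² − 0.23437500)^(−1/2) and check whether it is a whole number:
  n_f = 1: 1/n_i² = 1.00000000 − 0.23437500 = 0.76562500 → n_i = 1.143  (not an integer) ✗
  n_f = 2: 1/n_i² = 0.25000000 − 0.23437500 = 0.01562500 → n_i = 8.000  → integer, n_i = 8 ✓

Only n_f = 2 gives an integer upper level, n_i = 8.

The transition is from n = 8 to n = 2 (emission).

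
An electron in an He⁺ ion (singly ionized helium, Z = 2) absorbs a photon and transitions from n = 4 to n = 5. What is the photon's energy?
1.22 eV

The energy levels of a hydrogen-like atom are E_n = -13.6057 Z² eV / n².

Energy at n = 4: E_4 = -13.6057 × 2² / 4² = -3.40143 eV
Energy at n = 5: E_5 = -13.6057 × 2² / 5² = -2.17691 eV

The excitation energy is the difference:
ΔE = E_5 - E_4
ΔE = -2.17691 - (-3.40143)
ΔE = 1.22 eV

Since this is positive, energy must be absorbed (photon absorption).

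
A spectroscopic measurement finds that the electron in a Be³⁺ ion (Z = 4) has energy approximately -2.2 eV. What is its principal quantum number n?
n = 10

The exact energy levels follow E_n = -13.6057 Z² / n² eV with Z = 4.

The measured value (-2.2 eV) is reported to only 2 significant figures, so we must test candidate n values and see which one matches to that precision.

Candidate energies:
  n = 8:  E = -13.6057 × 4² / 8² = -3.40143 eV
  n = 9:  E = -13.6057 × 4² / 9² = -2.68755 eV
  n = 10:  E = -13.6057 × 4² / 10² = -2.17691 eV  ← matches
  n = 11:  E = -13.6057 × 4² / 11² = -1.79910 eV
  n = 12:  E = -13.6057 × 4² / 12² = -1.51174 eV

Checking against the measurement of -2.2 eV (2 sig figs), only n = 10 agrees:
E_10 = -2.17691 eV, which rounds to -2.2 eV ✓

Therefore n = 10.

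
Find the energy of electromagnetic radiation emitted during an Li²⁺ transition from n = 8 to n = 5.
2.98475 eV

The energy levels are E_n = -13.6057 Z² eV / n².

Energy at n = 8: E_8 = -13.6057 × 3² / 8² = -1.91330156 eV
Energy at n = 5: E_5 = -13.6057 × 3² / 5² = -4.89805200 eV

For emission (electron falling to lower state), the photon energy is:
E_photon = E_8 - E_5 = |-1.91330156 - (-4.89805200)|
E_photon = 2.98475 eV

This energy is carried away by the emitted photon.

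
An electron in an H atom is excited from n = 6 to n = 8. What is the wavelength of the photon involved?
7498.41 nm

First, find the transition energy using E_n = -13.6057 / n² eV:
E_6 = -13.6057 / 6² = -0.37793611 eV
E_8 = -13.6057 / 8² = -0.21258906 eV

Photon energy: |ΔE| = |E_8 - E_6| = 0.16534705 eV

Convert to wavelength using E = hc/λ with hc = 1239.84 eV·nm:
λ = hc/E = 1239.84 eV·nm / 0.16534705 eV
λ = 7498.41 nm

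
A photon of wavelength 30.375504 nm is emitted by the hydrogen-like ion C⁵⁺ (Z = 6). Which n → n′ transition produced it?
n = 6 → n = 3

First, find the photon energy from the wavelength (hc = 1239.84 eV·nm):
E = hc/λ = 1239.84 eV·nm / 30.375504 nm = 40.817101 eV

The energy levels of C⁵⁺ satisfy E_n = -13.6057 × 6² / n² eV, so an emission n_i → n_f releases
ΔE = 13.6057 × 6² × (1/n_f² − 1/n_i²) eV.

Setting ΔE equal to the photon energy:
1/n_f² − 1/n_i² = 40.817101 / (13.6057 × 6²) = 0.083333335

Since 1/n_i² must be positive, we need 1/n_f² > 0.083333335, i.e. n_f ≤ 3. For each allowed n_f, solve n_i = (1/n_f² − 0.083333335)^(−1/2) and check whether it is a whole number:
  n_f = 1: 1/n_i² = 1.000000000 − 0.083333335 = 0.916666665 → n_i = 1.044  (not an integer) ✗
  n_f = 2: 1/n_i² = 0.250000000 − 0.083333335 = 0.166666665 → n_i = 2.449  (not an integer) ✗
  n_f = 3: 1/n_i² = 0.111111111 − 0.083333335 = 0.027777776 → n_i = 6.000  → integer, n_i = 6 ✓

Only n_f = 3 gives an integer upper level, n_i = 6.

The transition is from n = 6 to n = 3 (emission).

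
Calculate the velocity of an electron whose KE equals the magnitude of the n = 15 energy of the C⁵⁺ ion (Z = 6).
8.75077e+05 m/s (or 0.29% of c)

The binding energy at n = 15 for C⁵⁺ is:
E_15 = -13.6057 × 6²/15² = -2.17691200 eV
|E_15| = 2.17691200 eV

Convert to Joules:
KE = 2.17691200 eV × (1.602177 × 10⁻¹⁹ J/eV) = 3.4877983e-19 J

Using KE = ½mv²:
v = √(2·KE/m_e)
v = √(2 × 3.4877983e-19 J / 9.10938 × 10⁻³¹ kg)
v = 8.75077e+05 m/s

This is approximately 0.29% the speed of light.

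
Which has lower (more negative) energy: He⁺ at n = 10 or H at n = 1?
H at n = 1 (E = -13.61 eV)

Using E_n = -13.6057 Z² / n² eV:

He⁺ (Z = 2) at n = 10:
E = -13.6057 × 2² / 10² = -13.6057 × 4 / 100 = -0.54423 eV

H (Z = 1) at n = 1:
E = -13.6057 × 1² / 1² = -13.6057 × 1 / 1 = -13.60570 eV

Since -13.60570 eV < -0.54423 eV,
H at n = 1 is more tightly bound (requires more energy to ionize).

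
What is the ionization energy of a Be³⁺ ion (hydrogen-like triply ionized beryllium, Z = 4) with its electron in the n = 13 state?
1.28811 eV

The ionization energy is the energy needed to remove the electron completely (n → ∞).

For a hydrogen-like ion with Z = 4, E_n = -13.6057 Z² / n² eV.

At n = 13: E_13 = -13.6057 × 4² / 13² = -1.28811361 eV
At n = ∞: E_∞ = 0 eV

Ionization energy = E_∞ - E_13 = 0 - (-1.28811361) = 1.28811361 eV
Ionization energy ≈ 1.28811 eV

This is also called the binding energy of the electron in state n = 13.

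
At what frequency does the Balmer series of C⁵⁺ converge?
2.96086e+16 Hz

The series limit corresponds to the transition from n = ∞ to n = 2.
This is the highest energy (shortest wavelength) transition in the Balmer series.

E_∞ = 0 eV
E_2 = -13.6057 × 6² / 2² = -122.45130000 eV

Energy at series limit:
ΔE = E_∞ - E_2 = 0 - (-122.45130000) = 122.45130000 eV
E = 122.45130000 eV × (1.602177 × 10⁻¹⁹ J/eV) = 1.9618866e-17 J
f = E/h = 1.9618866e-17 J / (6.62607 × 10⁻³⁴ J·s) = 2.96086e+16 Hz

This energy equals the ionization energy from the n = 2 state of C⁵⁺.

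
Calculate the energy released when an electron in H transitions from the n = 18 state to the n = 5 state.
0.50 eV

The energy levels are E_n = -13.6057 eV / n².

Energy at n = 18: E_18 = -13.6057 / 18² = -0.04199 eV
Energy at n = 5: E_5 = -13.6057 / 5² = -0.54423 eV

For emission (electron falling to lower state), the photon energy is:
E_photon = E_18 - E_5 = |-0.04199 - (-0.54423)|
E_photon = 0.50 eV

This energy is carried away by the emitted photon.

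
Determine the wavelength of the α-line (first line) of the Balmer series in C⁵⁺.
18.22530 nm

The longest wavelength corresponds to the smallest energy transition in the series.
The Balmer series has all transitions ending at n_f = 2.

For C⁵⁺ (Z = 6), the first line (α-line) is the jump from n = 3 to n = 2:
E_3 = -13.6057 × 6² / 3² = -54.4228000 eV
E_2 = -13.6057 × 6² / 2² = -122.4513000 eV
ΔE = E_3 - E_2 = 68.0285000 eV

λ = hc/E = 1239.84 eV·nm / 68.0285000 eV
λ = 18.22530 nm

This is the α-line of the Balmer series in C⁵⁺.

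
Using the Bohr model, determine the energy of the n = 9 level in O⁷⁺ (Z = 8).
-10.75 eV

For hydrogen-like ions, the energy levels scale with Z²:
E_n = -13.6057 Z² / n² eV

For O⁷⁺ (Z = 8) at n = 9:
E_9 = -13.6057 × 8² / 9²
E_9 = -13.6057 × 64 / 81
E_9 = -870.7648 / 81
E_9 = -10.75 eV

The energy is 64 times more negative than hydrogen at the same n due to the stronger nuclear charge.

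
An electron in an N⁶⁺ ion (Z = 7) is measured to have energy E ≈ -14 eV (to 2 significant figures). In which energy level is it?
n = 7

The exact energy levels follow E_n = -13.6057 Z² / n² eV with Z = 7.

The measured value (-14 eV) is reported to only 2 significant figures, so we must test candidate n values and see which one matches to that precision.

Candidate energies:
  n = 5:  E = -13.6057 × 7² / 5² = -26.66717 eV
  n = 6:  E = -13.6057 × 7² / 6² = -18.51887 eV
  n = 7:  E = -13.6057 × 7² / 7² = -13.60570 eV  ← matches
  n = 8:  E = -13.6057 × 7² / 8² = -10.41686 eV
  n = 9:  E = -13.6057 × 7² / 9² = -8.23061 eV

Checking against the measurement of -14 eV (2 sig figs), only n = 7 agrees:
E_7 = -13.60570 eV, which rounds to -14 eV ✓

Therefore n = 7.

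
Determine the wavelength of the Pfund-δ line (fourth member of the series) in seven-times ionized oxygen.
51.4875 nm

The lines of a series are numbered from the longest wavelength (smallest ΔE) outward; the fourth line is the transition from n = n_f + 4 to n_f.
The Pfund series has all transitions ending at n_f = 5.

For O⁷⁺ (Z = 8), the fourth line (δ-line) is the jump from n = 9 to n = 5:
E_9 = -13.6057 × 8² / 9² = -10.750183 eV
E_5 = -13.6057 × 8² / 5² = -34.830592 eV
ΔE = E_9 - E_5 = 24.080409 eV

λ = hc/E = 1239.84 eV·nm / 24.080409 eV
λ = 51.4875 nm

This is the δ-line of the Pfund series in O⁷⁺.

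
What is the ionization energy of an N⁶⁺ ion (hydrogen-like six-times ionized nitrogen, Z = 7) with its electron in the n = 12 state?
4.63 eV

The ionization energy is the energy needed to remove the electron completely (n → ∞).

For a hydrogen-like ion with Z = 7, E_n = -13.6057 Z² / n² eV.

At n = 12: E_12 = -13.6057 × 7² / 12² = -4.62972 eV
At n = ∞: E_∞ = 0 eV

Ionization energy = E_∞ - E_12 = 0 - (-4.62972) = 4.62972 eV
Ionization energy ≈ 4.63 eV

This is also called the binding energy of the electron in state n = 12.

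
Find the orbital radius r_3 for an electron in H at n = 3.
0.4763 nm (or 4.7626 Å)

The Bohr radius formula is:
r_n = n² a₀ / Z

where a₀ = 0.0529177 nm is the Bohr radius.

For H (Z = 1) at n = 3:
r_3 = 3² × 0.0529177 nm / 1
r_3 = 9 × 0.0529177 nm / 1
r_3 = 0.47626 nm / 1
r_3 = 0.4763 nm

The electron orbits at approximately 0.4763 nm from the nucleus.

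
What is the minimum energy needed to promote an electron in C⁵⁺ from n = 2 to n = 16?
120.537998 eV

The energy levels of a hydrogen-like atom are E_n = -13.6057 Z² eV / n².

Energy at n = 2: E_2 = -13.6057 × 6² / 2² = -122.451300000 eV
Energy at n = 16: E_16 = -13.6057 × 6² / 16² = -1.913301563 eV

The excitation energy is the difference:
ΔE = E_16 - E_2
ΔE = -1.913301563 - (-122.451300000)
ΔE = 120.537998 eV

Since this is positive, energy must be absorbed (photon absorption).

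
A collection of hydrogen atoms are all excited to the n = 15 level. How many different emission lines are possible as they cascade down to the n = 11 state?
10

The electron can occupy levels n = 11, 12, ..., 15 during de-excitation — that is m = 15 - 11 + 1 = 5 distinct levels.

The number of distinct spectral lines equals the number of ways to choose 2 of these m levels (each pair gives one possible emission transition):

Number of lines = m(m-1)/2 = 5×4/2 = 10

These correspond to all possible transitions between the 5 levels:
15 → 14, 15 → 13, 15 → 12, 15 → 11, 14 → 13, 14 → 12, 14 → 11, 13 → 12...

Each transition produces a photon with a unique energy (and thus wavelength). This count does not depend on Z.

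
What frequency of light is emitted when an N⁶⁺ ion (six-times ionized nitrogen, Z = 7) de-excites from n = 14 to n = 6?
3.65538e+15 Hz

First, find the transition energy:
E_14 = -13.6057 × 7² / 14² = -3.4014250 eV
E_6 = -13.6057 × 7² / 6² = -18.5188694 eV
|ΔE| = |E_6 - E_14| = 15.1174444 eV

Convert to Joules: E = 15.1174444 eV × (1.602177 × 10⁻¹⁹ J/eV) = 2.4220822e-18 J

Using E = hf:
f = E/h = 2.4220822e-18 J / (6.62607 × 10⁻³⁴ J·s)
f = 3.65538e+15 Hz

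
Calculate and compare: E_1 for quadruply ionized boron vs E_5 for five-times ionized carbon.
B⁴⁺ at n = 1 (E = -340.14250 eV)

Using E_n = -13.6057 Z² / n² eV:

B⁴⁺ (Z = 5) at n = 1:
E = -13.6057 × 5² / 1² = -13.6057 × 25 / 1 = -340.14250000 eV

C⁵⁺ (Z = 6) at n = 5:
E = -13.6057 × 6² / 5² = -13.6057 × 36 / 25 = -19.59220800 eV

Since -340.14250000 eV < -19.59220800 eV,
B⁴⁺ at n = 1 is more tightly bound (requires more energy to ionize).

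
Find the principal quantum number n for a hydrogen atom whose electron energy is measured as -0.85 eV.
n = 4

The exact energy levels follow E_n = -13.6057 eV / n².

The measured value (-0.85 eV) is reported to only 2 significant figures, so we must test candidate n values and see which one matches to that precision.

Candidate energies:
  n = 2:  E = -13.6057/2² = -3.40143 eV
  n = 3:  E = -13.6057/3² = -1.51174 eV
  n = 4:  E = -13.6057/4² = -0.85036 eV  ← matches
  n = 5:  E = -13.6057/5² = -0.54423 eV
  n = 6:  E = -13.6057/6² = -0.37794 eV

Checking against the measurement of -0.85 eV (2 sig figs), only n = 4 agrees:
E_4 = -0.85036 eV, which rounds to -0.85 eV ✓

Therefore n = 4.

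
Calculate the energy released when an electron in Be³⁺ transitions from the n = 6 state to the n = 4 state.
7.5587 eV

The energy levels are E_n = -13.6057 Z² eV / n².

Energy at n = 6: E_6 = -13.6057 × 4² / 6² = -6.0469778 eV
Energy at n = 4: E_4 = -13.6057 × 4² / 4² = -13.6057000 eV

For emission (electron falling to lower state), the photon energy is:
E_photon = E_6 - E_4 = |-6.0469778 - (-13.6057000)|
E_photon = 7.5587 eV

This energy is carried away by the emitted photon.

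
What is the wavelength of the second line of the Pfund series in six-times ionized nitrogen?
94.923 nm

The lines of a series are numbered from the longest wavelength (smallest ΔE) outward; the second line is the transition from n = n_f + 2 to n_f.
The Pfund series has all transitions ending at n_f = 5.

For N⁶⁺ (Z = 7), the second line (β-line) is the jump from n = 7 to n = 5:
E_7 = -13.6057 × 7² / 7² = -13.60570 eV
E_5 = -13.6057 × 7² / 5² = -26.66717 eV
ΔE = E_7 - E_5 = 13.06147 eV

λ = hc/E = 1239.84 eV·nm / 13.06147 eV
λ = 94.923 nm

This is the β-line of the Pfund series in N⁶⁺.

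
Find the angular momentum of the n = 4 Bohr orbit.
4.2183e-34 J·s (or 4ℏ)

In the Bohr model, angular momentum is quantized:
L = nℏ

where ℏ = h/(2π) = 1.054572e-34 J·s

For n = 4:
L = 4 × 1.054572e-34 J·s
L = 4.2183e-34 J·s

This can also be written as L = 4ℏ.
The angular momentum is an integer multiple of the reduced Planck constant.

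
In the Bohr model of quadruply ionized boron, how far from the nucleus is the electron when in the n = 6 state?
0.3810 nm (or 3.8101 Å)

The Bohr radius formula is:
r_n = n² a₀ / Z

where a₀ = 0.0529177 nm is the Bohr radius.

For B⁴⁺ (Z = 5) at n = 6:
r_6 = 6² × 0.0529177 nm / 5
r_6 = 36 × 0.0529177 nm / 5
r_6 = 1.90504 nm / 5
r_6 = 0.3810 nm

The electron orbits at approximately 0.3810 nm from the nucleus.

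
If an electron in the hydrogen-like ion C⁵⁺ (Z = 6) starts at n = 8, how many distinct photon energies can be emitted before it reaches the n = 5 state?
6

The electron can occupy levels n = 5, 6, ..., 8 during de-excitation — that is m = 8 - 5 + 1 = 4 distinct levels.

The number of distinct spectral lines equals the number of ways to choose 2 of these m levels (each pair gives one possible emission transition):

Number of lines = m(m-1)/2 = 4×3/2 = 6

These correspond to all possible transitions between the 4 levels:
8 → 7, 8 → 6, 8 → 5, 7 → 6, 7 → 5, 6 → 5

Each transition produces a photon with a unique energy (and thus wavelength). This count does not depend on Z.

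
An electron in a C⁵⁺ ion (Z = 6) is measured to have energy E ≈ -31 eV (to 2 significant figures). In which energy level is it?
n = 4

The exact energy levels follow E_n = -13.6057 Z² / n² eV with Z = 6.

The measured value (-31 eV) is reported to only 2 significant figures, so we must test candidate n values and see which one matches to that precision.

Candidate energies:
  n = 2:  E = -13.6057 × 6² / 2² = -122.45130 eV
  n = 3:  E = -13.6057 × 6² / 3² = -54.42280 eV
  n = 4:  E = -13.6057 × 6² / 4² = -30.61283 eV  ← matches
  n = 5:  E = -13.6057 × 6² / 5² = -19.59221 eV
  n = 6:  E = -13.6057 × 6² / 6² = -13.60570 eV

Checking against the measurement of -31 eV (2 sig figs), only n = 4 agrees:
E_4 = -30.61283 eV, which rounds to -31 eV ✓

Therefore n = 4.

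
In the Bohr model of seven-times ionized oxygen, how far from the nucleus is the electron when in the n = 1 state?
0.00661 nm (or 0.06615 Å)

The Bohr radius formula is:
r_n = n² a₀ / Z

where a₀ = 0.05291772 nm is the Bohr radius.

For O⁷⁺ (Z = 8) at n = 1:
r_1 = 1² × 0.05291772 nm / 8
r_1 = 1 × 0.05291772 nm / 8
r_1 = 0.052918 nm / 8
r_1 = 0.00661 nm

The electron orbits at approximately 0.00661 nm from the nucleus.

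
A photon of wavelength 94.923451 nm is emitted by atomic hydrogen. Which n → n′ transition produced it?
n = 5 → n = 1

First, find the photon energy from the wavelength (hc = 1239.84 eV·nm):
E = hc/λ = 1239.84 eV·nm / 94.923451 nm = 13.061472 eV

The energy levels of hydrogen satisfy E_n = -13.6057 / n² eV, so an emission n_i → n_f releases
ΔE = 13.6057 × (1/n_f² − 1/n_i²) eV.

Setting ΔE equal to the photon energy:
1/n_f² − 1/n_i² = 13.061472 / 13.6057 = 0.96000000

Since 1/n_i² must be positive, we need 1/n_f² > 0.96000000, i.e. n_f ≤ 1. For each allowed n_f, solve n_i = (1/n_f² − 0.96000000)^(−1/2) and check whether it is a whole number:
  n_f = 1: 1/n_i² = 1.00000000 − 0.96000000 = 0.04000000 → n_i = 5.000  → integer, n_i = 5 ✓

Only n_f = 1 gives an integer upper level, n_i = 5.

The transition is from n = 5 to n = 1 (emission).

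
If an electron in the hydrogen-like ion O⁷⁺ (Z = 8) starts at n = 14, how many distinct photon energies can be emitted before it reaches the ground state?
91

The electron can occupy levels n = 1, 2, ..., 14 during de-excitation — that is m = 14 - 1 + 1 = 14 distinct levels.

The number of distinct spectral lines equals the number of ways to choose 2 of these m levels (each pair gives one possible emission transition):

Number of lines = m(m-1)/2 = 14×13/2 = 91

These correspond to all possible transitions between the 14 levels:
14 → 13, 14 → 12, 14 → 11, 14 → 10, 14 → 9, 14 → 8, 14 → 7, 14 → 6...

Each transition produces a photon with a unique energy (and thus wavelength). This count does not depend on Z.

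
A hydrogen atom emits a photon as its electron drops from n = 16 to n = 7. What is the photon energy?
0.2245 eV

The energy levels are E_n = -13.6057 eV / n².

Energy at n = 16: E_16 = -13.6057 / 16² = -0.0531473 eV
Energy at n = 7: E_7 = -13.6057 / 7² = -0.2776673 eV

For emission (electron falling to lower state), the photon energy is:
E_photon = E_16 - E_7 = |-0.0531473 - (-0.2776673)|
E_photon = 0.2245 eV

This energy is carried away by the emitted photon.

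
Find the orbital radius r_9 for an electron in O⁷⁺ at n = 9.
0.53579 nm (or 5.35792 Å)

The Bohr radius formula is:
r_n = n² a₀ / Z

where a₀ = 0.05291772 nm is the Bohr radius.

For O⁷⁺ (Z = 8) at n = 9:
r_9 = 9² × 0.05291772 nm / 8
r_9 = 81 × 0.05291772 nm / 8
r_9 = 4.286335 nm / 8
r_9 = 0.53579 nm

The electron orbits at approximately 0.53579 nm from the nucleus.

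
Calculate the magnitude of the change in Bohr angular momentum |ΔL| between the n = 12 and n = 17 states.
5.27286e-34 J·s (or 5ℏ)

In the Bohr model, L_n = nℏ where ℏ = 1.0545718e-34 J·s.

L_17 = 17ℏ = 1.7927721e-33 J·s
L_12 = 12ℏ = 1.2654862e-33 J·s

ΔL = L_17 - L_12 = (17 - 12)ℏ = 5ℏ
ΔL = 5 × 1.0545718e-34 J·s = 5.27286e-34 J·s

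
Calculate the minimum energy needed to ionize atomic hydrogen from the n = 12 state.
0.094484 eV

The ionization energy is the energy needed to remove the electron completely (n → ∞).

For hydrogen, E_n = -13.6057 eV / n².

At n = 12: E_12 = -13.6057 / 12² = -0.094484028 eV
At n = ∞: E_∞ = 0 eV

Ionization energy = E_∞ - E_12 = 0 - (-0.094484028) = 0.094484028 eV
Ionization energy ≈ 0.094484 eV

This is also called the binding energy of the electron in state n = 12.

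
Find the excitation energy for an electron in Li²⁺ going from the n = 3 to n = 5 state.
8.707648 eV

The energy levels of a hydrogen-like atom are E_n = -13.6057 Z² eV / n².

Energy at n = 3: E_3 = -13.6057 × 3² / 3² = -13.605700000 eV
Energy at n = 5: E_5 = -13.6057 × 3² / 5² = -4.898052000 eV

The excitation energy is the difference:
ΔE = E_5 - E_3
ΔE = -4.898052000 - (-13.605700000)
ΔE = 8.707648 eV

Since this is positive, energy must be absorbed (photon absorption).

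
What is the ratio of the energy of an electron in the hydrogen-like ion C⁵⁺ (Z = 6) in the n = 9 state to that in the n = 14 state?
2.41975

Using E_n = -13.6057 Z² / n² eV with Z = 6:

E_9 = -13.6057 × 6² / 9² = -489.8052 / 81 = -6.04697777778 eV
E_14 = -13.6057 × 6² / 14² = -489.8052 / 196 = -2.49900612245 eV

The ratio is:
E_9/E_14 = (-6.04697777778) / (-2.49900612245)
E_9/E_14 = (-489.8052/81) / (-489.8052/196)
E_9/E_14 = 196/81
E_9/E_14 = 2.41975
(Note: the Z² factors cancel in the ratio.)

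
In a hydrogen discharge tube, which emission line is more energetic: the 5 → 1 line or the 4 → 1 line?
5 → 1

Calculate the energy for each transition:

Transition 5 → 1:
ΔE₁ = |E_1 - E_5| = |-13.6057/1² - (-13.6057/5²)|
ΔE₁ = |-13.605700000 - (-0.544228000)| = 13.061472 eV

Transition 4 → 1:
ΔE₂ = |E_1 - E_4| = |-13.6057/1² - (-13.6057/4²)|
ΔE₂ = |-13.605700000 - (-0.850356250)| = 12.755344 eV

Since 13.061472 eV > 12.755344 eV, the transition 5 → 1 emits the more energetic photon.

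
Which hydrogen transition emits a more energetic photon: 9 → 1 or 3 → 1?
9 → 1

Calculate the energy for each transition:

Transition 9 → 1:
ΔE₁ = |E_1 - E_9| = |-13.6057/1² - (-13.6057/9²)|
ΔE₁ = |-13.605700000 - (-0.167971605)| = 13.437728 eV

Transition 3 → 1:
ΔE₂ = |E_1 - E_3| = |-13.6057/1² - (-13.6057/3²)|
ΔE₂ = |-13.605700000 - (-1.511744444)| = 12.093956 eV

Since 13.437728 eV > 12.093956 eV, the transition 9 → 1 emits the more energetic photon.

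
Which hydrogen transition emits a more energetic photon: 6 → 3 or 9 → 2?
9 → 2

Calculate the energy for each transition:

Transition 6 → 3:
ΔE₁ = |E_3 - E_6| = |-13.6057/3² - (-13.6057/6²)|
ΔE₁ = |-1.51174444 - (-0.37793611)| = 1.13381 eV

Transition 9 → 2:
ΔE₂ = |E_2 - E_9| = |-13.6057/2² - (-13.6057/9²)|
ΔE₂ = |-3.40142500 - (-0.16797160)| = 3.23345 eV

Since 3.23345 eV > 1.13381 eV, the transition 9 → 2 emits the more energetic photon.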